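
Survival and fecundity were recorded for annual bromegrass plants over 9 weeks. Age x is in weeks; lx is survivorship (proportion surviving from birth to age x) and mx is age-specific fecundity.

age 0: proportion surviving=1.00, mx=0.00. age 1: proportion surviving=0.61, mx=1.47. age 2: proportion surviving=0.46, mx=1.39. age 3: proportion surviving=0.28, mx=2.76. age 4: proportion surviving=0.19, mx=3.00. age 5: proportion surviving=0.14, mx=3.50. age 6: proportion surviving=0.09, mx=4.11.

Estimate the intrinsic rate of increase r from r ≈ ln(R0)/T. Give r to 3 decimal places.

R0 = Σ lx·mx = 0 + 0.8967 + 0.6394 + 0.7728 + 0.57 + 0.49 + 0.3699 = 3.7388
Σ x·lx·mx = 11.4433; T = 11.4433/3.7388 = 3.06069…
r ≈ ln(R0)/T = ln(3.7388)/3.06069… = 0.43087… → 0.431

0.431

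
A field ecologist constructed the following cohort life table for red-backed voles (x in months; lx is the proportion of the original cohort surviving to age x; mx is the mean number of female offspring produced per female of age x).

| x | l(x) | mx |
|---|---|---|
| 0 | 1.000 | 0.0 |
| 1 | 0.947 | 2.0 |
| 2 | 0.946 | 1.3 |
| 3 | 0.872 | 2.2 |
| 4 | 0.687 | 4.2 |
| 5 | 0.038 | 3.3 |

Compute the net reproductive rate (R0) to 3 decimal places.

8.053

lx·mx by age: 0, 1.894, 1.2298, 1.9184, 2.8854, 0.1254
R0 = Σ lx·mx = 8.053 → 8.053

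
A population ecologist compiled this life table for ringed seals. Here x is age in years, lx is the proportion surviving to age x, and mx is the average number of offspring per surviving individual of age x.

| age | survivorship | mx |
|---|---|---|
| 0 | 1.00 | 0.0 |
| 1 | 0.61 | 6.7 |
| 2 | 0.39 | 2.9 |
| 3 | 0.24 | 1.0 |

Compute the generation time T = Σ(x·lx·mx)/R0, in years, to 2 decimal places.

lx·mx: 0, 4.087, 1.131, 0.24 → R0 = 5.458
x·lx·mx: 0, 4.087, 2.262, 0.72 → Σ = 7.069
T = 7.069 / 5.458 = 1.295163… → 1.30

1.30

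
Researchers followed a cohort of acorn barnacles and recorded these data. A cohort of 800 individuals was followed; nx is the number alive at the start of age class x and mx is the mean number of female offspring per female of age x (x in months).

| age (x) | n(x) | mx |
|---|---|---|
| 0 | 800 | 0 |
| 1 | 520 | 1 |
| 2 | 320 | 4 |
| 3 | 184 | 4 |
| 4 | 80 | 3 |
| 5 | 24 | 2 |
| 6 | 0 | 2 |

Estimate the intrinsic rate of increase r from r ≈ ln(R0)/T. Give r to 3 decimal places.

0.549

lx = nx/n0 = nx/800: 1, 0.65, 0.4, 0.23, 0.1, 0.03, 0
R0 = Σ lx·mx = 0 + 0.65 + 1.6 + 0.92 + 0.3 + 0.06 + 0 = 3.53
Σ x·lx·mx = 8.11; T = 8.11/3.53 = 2.29745…
r ≈ ln(R0)/T = ln(3.53)/2.29745… = 0.549… → 0.549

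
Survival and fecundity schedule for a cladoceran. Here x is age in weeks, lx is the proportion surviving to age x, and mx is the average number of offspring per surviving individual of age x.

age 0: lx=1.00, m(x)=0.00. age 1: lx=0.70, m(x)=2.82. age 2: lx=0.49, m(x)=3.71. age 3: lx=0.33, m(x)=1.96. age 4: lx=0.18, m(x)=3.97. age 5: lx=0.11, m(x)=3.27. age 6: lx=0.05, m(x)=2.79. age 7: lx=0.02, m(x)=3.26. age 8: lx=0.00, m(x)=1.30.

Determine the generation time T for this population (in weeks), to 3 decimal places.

lx·mx: 0, 1.974, 1.8179, 0.6468, 0.7146, 0.3597, 0.1395, 0.0652, 0 → R0 = 5.7177
x·lx·mx: 0, 1.974, 3.6358, 1.9404, 2.8584, 1.7985, 0.837, 0.4564, 0 → Σ = 13.5005
T = 13.5005 / 5.7177 = 2.361177… → 2.361

2.361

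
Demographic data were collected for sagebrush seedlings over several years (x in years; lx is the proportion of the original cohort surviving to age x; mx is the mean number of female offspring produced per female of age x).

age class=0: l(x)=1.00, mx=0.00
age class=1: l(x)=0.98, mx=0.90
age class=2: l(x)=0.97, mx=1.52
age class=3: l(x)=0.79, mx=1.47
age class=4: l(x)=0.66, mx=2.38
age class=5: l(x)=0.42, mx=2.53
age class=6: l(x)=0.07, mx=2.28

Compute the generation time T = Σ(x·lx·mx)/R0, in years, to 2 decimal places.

lx·mx: 0, 0.882, 1.4744, 1.1613, 1.5708, 1.0626, 0.1596 → R0 = 6.3107
x·lx·mx: 0, 0.882, 2.9488, 3.4839, 6.2832, 5.313, 0.9576 → Σ = 19.8685
T = 19.8685 / 6.3107 = 3.148383… → 3.15

3.15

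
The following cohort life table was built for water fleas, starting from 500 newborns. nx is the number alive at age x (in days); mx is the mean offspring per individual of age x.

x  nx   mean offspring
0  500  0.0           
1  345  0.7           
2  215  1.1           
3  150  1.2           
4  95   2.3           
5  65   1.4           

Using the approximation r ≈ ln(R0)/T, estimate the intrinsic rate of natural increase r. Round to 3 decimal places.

0.247

lx = nx/n0 = nx/500: 1, 0.69, 0.43, 0.3, 0.19, 0.13
R0 = Σ lx·mx = 0 + 0.483 + 0.473 + 0.36 + 0.437 + 0.182 = 1.935
Σ x·lx·mx = 5.167; T = 5.167/1.935 = 2.67028…
r ≈ ln(R0)/T = ln(1.935)/2.67028… = 0.2472… → 0.247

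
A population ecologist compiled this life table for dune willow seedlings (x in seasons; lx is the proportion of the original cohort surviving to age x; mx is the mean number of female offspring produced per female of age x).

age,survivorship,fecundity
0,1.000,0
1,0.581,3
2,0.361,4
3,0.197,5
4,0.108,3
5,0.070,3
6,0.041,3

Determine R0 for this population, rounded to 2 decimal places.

4.83

lx·mx by age: 0, 1.743, 1.444, 0.985, 0.324, 0.21, 0.123
R0 = Σ lx·mx = 4.829 → 4.83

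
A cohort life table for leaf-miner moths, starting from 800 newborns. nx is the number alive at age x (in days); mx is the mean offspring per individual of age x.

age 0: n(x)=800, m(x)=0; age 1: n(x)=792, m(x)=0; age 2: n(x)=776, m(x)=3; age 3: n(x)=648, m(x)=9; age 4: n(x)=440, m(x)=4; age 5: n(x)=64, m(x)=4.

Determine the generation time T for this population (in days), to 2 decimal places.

lx = nx/n0 = nx/800: 1, 0.99, 0.97, 0.81, 0.55, 0.08
lx·mx: 0, 0, 2.91, 7.29, 2.2, 0.32 → R0 = 12.72
x·lx·mx: 0, 0, 5.82, 21.87, 8.8, 1.6 → Σ = 38.09
T = 38.09 / 12.72 = 2.994497… → 2.99

2.99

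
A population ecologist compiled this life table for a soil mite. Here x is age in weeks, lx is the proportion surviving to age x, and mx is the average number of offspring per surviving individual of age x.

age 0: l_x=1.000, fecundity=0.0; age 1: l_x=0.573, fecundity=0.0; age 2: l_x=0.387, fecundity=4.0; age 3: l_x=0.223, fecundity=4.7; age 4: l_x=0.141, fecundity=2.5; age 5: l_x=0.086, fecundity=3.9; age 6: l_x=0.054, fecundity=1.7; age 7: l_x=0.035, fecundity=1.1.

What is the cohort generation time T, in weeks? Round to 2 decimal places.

lx·mx: 0, 0, 1.548, 1.0481, 0.3525, 0.3354, 0.0918, 0.0385 → R0 = 3.4143
x·lx·mx: 0, 0, 3.096, 3.1443, 1.41, 1.677, 0.5508, 0.2695 → Σ = 10.1476
T = 10.1476 / 3.4143 = 2.972088… → 2.97

2.97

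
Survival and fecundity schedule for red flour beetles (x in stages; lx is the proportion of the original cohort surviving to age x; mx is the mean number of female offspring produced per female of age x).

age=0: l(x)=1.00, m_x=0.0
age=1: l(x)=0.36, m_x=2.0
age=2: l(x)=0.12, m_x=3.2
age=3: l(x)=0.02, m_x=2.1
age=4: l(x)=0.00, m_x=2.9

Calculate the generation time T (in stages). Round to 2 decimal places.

1.41

lx·mx: 0, 0.72, 0.384, 0.042, 0 → R0 = 1.146
x·lx·mx: 0, 0.72, 0.768, 0.126, 0 → Σ = 1.614
T = 1.614 / 1.146 = 1.408377… → 1.41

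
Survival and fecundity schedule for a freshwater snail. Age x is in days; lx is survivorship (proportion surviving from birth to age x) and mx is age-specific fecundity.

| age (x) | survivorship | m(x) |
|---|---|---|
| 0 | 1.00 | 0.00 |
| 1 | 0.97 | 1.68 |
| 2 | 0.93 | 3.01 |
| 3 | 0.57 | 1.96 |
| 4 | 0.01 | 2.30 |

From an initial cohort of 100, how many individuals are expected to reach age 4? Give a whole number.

Expected survivors = N0 · l_4 = 100 × 0.01 = 1 → 1

1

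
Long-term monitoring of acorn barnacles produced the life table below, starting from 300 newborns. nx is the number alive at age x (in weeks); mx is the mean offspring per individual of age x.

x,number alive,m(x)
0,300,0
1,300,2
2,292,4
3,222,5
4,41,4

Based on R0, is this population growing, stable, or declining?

growing

lx = nx/n0 = nx/300: 1, 1, 0.97333…, 0.74, 0.13667…
R0 = Σ lx·mx = 0 + 2 + 3.893333… + 3.7 + 0.546667… = 10.14…
R0 > 1, so the population is growing.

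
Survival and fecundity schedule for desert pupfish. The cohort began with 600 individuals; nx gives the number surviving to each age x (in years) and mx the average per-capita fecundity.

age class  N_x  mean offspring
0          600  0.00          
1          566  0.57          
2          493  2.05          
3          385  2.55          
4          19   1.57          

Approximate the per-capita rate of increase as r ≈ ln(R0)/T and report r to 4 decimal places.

lx = nx/n0 = nx/600: 1, 0.94333…, 0.82167…, 0.64167…, 0.03167…
R0 = Σ lx·mx = 0 + 0.5377… + 1.68442… + 1.63625… + 0.04972… = 3.908083…
Σ x·lx·mx = 9.01415…; T = 9.01415…/3.908083… = 2.30654…
r ≈ ln(R0)/T = ln(3.908083…)/2.30654… = 0.590949… → 0.5909

0.5909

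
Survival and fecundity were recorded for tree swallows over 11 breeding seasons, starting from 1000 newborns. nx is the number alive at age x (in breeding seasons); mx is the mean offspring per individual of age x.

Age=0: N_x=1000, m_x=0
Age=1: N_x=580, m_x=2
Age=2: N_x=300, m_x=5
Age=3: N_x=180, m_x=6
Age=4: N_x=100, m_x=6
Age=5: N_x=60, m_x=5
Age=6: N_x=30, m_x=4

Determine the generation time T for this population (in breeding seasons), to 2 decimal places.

lx = nx/n0 = nx/1000: 1, 0.58, 0.3, 0.18, 0.1, 0.06, 0.03
lx·mx: 0, 1.16, 1.5, 1.08, 0.6, 0.3, 0.12 → R0 = 4.76
x·lx·mx: 0, 1.16, 3, 3.24, 2.4, 1.5, 0.72 → Σ = 12.02
T = 12.02 / 4.76 = 2.52521… → 2.53

2.53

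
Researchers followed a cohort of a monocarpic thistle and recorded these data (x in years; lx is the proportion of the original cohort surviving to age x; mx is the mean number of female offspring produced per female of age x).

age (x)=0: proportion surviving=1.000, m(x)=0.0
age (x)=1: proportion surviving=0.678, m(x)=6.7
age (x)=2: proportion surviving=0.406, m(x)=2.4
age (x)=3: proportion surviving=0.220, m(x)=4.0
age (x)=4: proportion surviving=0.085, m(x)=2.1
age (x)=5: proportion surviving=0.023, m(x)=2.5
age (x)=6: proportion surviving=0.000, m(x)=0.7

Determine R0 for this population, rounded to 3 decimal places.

6.633

lx·mx by age: 0, 4.5426, 0.9744, 0.88, 0.1785, 0.0575, 0
R0 = Σ lx·mx = 6.633 → 6.633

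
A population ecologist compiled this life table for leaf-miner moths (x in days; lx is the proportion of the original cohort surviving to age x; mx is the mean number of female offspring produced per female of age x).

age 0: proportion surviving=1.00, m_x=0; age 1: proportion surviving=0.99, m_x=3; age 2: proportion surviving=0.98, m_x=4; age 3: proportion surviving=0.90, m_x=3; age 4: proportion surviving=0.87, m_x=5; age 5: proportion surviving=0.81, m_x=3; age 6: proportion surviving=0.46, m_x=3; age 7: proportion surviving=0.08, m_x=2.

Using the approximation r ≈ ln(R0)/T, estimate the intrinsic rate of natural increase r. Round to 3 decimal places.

0.893

R0 = Σ lx·mx = 0 + 2.97 + 3.92 + 2.7 + 4.35 + 2.43 + 1.38 + 0.16 = 17.91
Σ x·lx·mx = 57.86; T = 57.86/17.91 = 3.2306…
r ≈ ln(R0)/T = ln(17.91)/3.2306… = 0.89313… → 0.893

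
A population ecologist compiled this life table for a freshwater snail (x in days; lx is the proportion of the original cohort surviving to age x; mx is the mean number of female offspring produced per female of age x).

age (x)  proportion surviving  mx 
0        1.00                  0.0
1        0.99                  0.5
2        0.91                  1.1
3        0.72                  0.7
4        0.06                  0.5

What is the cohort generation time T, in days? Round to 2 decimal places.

lx·mx: 0, 0.495, 1.001, 0.504, 0.03 → R0 = 2.03
x·lx·mx: 0, 0.495, 2.002, 1.512, 0.12 → Σ = 4.129
T = 4.129 / 2.03 = 2.03399… → 2.03

2.03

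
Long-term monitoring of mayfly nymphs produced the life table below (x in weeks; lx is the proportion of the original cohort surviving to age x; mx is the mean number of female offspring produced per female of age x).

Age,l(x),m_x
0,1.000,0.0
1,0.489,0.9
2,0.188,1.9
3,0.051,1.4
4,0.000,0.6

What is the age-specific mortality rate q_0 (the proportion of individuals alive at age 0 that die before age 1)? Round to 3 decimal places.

0.511

q_0 = (l_0 − l_1) / l_0 = (1 − 0.489) / 1
     = 0.511 / 1 = 0.511 → 0.511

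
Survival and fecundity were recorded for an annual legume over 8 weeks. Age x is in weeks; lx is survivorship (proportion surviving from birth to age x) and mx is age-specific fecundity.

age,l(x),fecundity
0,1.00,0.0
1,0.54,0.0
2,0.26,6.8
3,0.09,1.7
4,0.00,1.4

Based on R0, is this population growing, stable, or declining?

growing

R0 = Σ lx·mx = 0 + 0 + 1.768 + 0.153 + 0 = 1.921
R0 > 1, so the population is growing.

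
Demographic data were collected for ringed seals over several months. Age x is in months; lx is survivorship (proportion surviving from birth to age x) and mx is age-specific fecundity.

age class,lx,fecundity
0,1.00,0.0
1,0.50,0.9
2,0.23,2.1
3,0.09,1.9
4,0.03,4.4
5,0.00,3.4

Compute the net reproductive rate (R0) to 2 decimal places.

lx·mx by age: 0, 0.45, 0.483, 0.171, 0.132, 0
R0 = Σ lx·mx = 1.236 → 1.24

1.24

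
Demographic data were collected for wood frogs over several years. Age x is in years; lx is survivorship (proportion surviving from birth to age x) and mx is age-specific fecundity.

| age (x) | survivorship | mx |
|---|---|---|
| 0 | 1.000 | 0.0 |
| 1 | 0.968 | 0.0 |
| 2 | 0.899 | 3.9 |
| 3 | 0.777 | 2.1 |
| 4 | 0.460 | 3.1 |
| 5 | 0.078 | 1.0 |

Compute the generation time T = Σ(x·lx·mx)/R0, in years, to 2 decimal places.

2.71

lx·mx: 0, 0, 3.5061, 1.6317, 1.426, 0.078 → R0 = 6.6418
x·lx·mx: 0, 0, 7.0122, 4.8951, 5.704, 0.39 → Σ = 18.0013
T = 18.0013 / 6.6418 = 2.710304… → 2.71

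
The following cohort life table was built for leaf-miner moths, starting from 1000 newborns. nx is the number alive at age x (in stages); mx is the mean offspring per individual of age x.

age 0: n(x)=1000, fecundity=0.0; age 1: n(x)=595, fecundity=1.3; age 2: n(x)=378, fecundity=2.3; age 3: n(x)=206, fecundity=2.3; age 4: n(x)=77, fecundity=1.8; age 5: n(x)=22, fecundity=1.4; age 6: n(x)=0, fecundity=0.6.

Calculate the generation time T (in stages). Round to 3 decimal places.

lx = nx/n0 = nx/1000: 1, 0.595, 0.378, 0.206, 0.077, 0.022, 0
lx·mx: 0, 0.7735, 0.8694, 0.4738, 0.1386, 0.0308, 0 → R0 = 2.2861
x·lx·mx: 0, 0.7735, 1.7388, 1.4214, 0.5544, 0.154, 0 → Σ = 4.6421
T = 4.6421 / 2.2861 = 2.030576… → 2.031

2.031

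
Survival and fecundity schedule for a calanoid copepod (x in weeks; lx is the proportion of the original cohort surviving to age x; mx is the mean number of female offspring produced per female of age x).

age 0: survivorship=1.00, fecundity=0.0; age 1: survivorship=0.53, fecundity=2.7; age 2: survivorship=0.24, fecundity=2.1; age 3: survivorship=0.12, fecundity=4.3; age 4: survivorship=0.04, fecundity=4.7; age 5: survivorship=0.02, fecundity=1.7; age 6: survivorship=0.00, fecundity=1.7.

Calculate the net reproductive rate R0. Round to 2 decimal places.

2.67

lx·mx by age: 0, 1.431, 0.504, 0.516, 0.188, 0.034, 0
R0 = Σ lx·mx = 2.673 → 2.67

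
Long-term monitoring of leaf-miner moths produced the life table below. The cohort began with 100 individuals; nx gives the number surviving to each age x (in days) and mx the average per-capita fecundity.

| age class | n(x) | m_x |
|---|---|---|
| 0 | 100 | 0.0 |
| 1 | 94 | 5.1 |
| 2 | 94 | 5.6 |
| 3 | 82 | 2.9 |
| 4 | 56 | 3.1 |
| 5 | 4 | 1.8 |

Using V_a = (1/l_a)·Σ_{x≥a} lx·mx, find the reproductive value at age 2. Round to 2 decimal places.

10.05

lx = nx/n0 = nx/100: 1, 0.94, 0.94, 0.82, 0.56, 0.04
lx·mx for x ≥ 2: 5.264, 2.378, 1.736, 0.072 → sum = 9.45
V_2 = 9.45 / l_2 = 9.45 / 0.94 = 10.053191… → 10.05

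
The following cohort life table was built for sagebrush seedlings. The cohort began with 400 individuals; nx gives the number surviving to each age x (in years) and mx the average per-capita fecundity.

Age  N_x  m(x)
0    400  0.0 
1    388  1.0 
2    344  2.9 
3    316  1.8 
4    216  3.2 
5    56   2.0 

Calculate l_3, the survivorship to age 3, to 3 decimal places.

l_3 = n_3/n_0 = 316/400 = 0.79 → 0.790

0.790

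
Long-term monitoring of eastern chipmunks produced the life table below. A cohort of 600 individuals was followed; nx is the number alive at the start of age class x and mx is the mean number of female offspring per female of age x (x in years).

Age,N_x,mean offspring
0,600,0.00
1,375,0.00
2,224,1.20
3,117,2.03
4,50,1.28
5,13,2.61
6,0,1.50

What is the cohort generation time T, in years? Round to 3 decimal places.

2.773

lx = nx/n0 = nx/600: 1, 0.625, 0.37333…, 0.195, 0.08333…, 0.02167…, 0
lx·mx: 0, 0, 0.448…, 0.39585, 0.106667…, 0.05655…, 0 → R0 = 1.007067…
x·lx·mx: 0, 0, 0.896…, 1.18755, 0.426667…, 0.28275…, 0 → Σ = 2.792967…
T = 2.792967… / 1.007067… = 2.773368… → 2.773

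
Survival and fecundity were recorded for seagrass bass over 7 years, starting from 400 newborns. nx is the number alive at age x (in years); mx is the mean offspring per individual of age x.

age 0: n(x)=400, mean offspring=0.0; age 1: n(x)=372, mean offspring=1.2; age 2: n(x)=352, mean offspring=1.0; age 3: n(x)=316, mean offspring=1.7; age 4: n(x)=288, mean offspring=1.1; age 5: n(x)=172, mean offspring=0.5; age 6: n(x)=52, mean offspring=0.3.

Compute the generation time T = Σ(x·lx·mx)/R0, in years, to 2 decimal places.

lx = nx/n0 = nx/400: 1, 0.93, 0.88, 0.79, 0.72, 0.43, 0.13
lx·mx: 0, 1.116, 0.88, 1.343, 0.792, 0.215, 0.039 → R0 = 4.385
x·lx·mx: 0, 1.116, 1.76, 4.029, 3.168, 1.075, 0.234 → Σ = 11.382
T = 11.382 / 4.385 = 2.595667… → 2.60

2.60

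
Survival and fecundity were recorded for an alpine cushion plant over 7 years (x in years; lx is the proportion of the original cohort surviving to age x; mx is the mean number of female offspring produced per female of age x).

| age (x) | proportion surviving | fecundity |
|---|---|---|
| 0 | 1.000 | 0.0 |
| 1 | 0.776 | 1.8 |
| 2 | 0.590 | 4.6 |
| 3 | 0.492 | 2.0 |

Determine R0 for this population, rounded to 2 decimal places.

5.09

lx·mx by age: 0, 1.3968, 2.714, 0.984
R0 = Σ lx·mx = 5.0948 → 5.09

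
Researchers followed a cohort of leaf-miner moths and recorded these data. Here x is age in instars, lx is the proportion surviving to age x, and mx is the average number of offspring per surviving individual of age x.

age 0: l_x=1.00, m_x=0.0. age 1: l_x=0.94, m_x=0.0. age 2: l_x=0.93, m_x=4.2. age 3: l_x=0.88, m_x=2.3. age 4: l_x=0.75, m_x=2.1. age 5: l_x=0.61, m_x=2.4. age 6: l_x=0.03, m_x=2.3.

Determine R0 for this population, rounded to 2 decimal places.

lx·mx by age: 0, 0, 3.906, 2.024, 1.575, 1.464, 0.069
R0 = Σ lx·mx = 9.038 → 9.04

9.04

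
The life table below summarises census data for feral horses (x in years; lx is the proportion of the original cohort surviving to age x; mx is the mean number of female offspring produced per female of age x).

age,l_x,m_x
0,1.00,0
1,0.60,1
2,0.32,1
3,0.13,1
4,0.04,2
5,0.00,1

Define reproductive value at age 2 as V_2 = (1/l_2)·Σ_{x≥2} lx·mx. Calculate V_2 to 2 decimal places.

lx·mx for x ≥ 2: 0.32, 0.13, 0.08, 0 → sum = 0.53
V_2 = 0.53 / l_2 = 0.53 / 0.32 = 1.65625 → 1.66

1.66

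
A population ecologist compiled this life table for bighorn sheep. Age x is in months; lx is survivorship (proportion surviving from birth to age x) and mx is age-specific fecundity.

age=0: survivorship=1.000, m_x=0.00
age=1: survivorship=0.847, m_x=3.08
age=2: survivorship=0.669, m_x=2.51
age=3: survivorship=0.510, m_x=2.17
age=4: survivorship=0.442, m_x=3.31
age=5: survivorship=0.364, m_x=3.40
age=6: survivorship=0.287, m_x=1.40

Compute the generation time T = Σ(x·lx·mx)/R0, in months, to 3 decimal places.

2.794

lx·mx: 0, 2.60876, 1.67919, 1.1067, 1.46302, 1.2376, 0.4018 → R0 = 8.49707
x·lx·mx: 0, 2.60876, 3.35838, 3.3201, 5.85208, 6.188, 2.4108 → Σ = 23.73812
T = 23.73812 / 8.49707 = 2.793683… → 2.794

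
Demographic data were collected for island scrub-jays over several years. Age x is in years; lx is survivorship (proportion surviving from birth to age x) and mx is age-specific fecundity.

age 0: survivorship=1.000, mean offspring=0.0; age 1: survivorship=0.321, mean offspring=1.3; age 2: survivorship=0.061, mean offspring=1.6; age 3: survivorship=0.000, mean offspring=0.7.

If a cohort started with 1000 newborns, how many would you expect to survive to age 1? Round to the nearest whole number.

Expected survivors = N0 · l_1 = 1000 × 0.321 = 321 → 321

321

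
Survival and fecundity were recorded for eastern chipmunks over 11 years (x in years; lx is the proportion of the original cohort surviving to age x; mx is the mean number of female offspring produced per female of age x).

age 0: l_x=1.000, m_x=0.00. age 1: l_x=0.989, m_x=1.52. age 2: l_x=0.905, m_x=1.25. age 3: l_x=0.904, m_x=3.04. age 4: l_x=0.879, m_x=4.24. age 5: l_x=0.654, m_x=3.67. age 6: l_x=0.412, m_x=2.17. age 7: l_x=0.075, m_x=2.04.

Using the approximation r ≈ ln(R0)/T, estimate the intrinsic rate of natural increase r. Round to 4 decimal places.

0.7005

R0 = Σ lx·mx = 0 + 1.50328 + 1.13125 + 2.74816 + 3.72696 + 2.40018 + 0.89404 + 0.153 = 12.55687
Σ x·lx·mx = 45.35424; T = 45.35424/12.55687 = 3.61191…
r ≈ ln(R0)/T = ln(12.55687)/3.61191… = 0.700535… → 0.7005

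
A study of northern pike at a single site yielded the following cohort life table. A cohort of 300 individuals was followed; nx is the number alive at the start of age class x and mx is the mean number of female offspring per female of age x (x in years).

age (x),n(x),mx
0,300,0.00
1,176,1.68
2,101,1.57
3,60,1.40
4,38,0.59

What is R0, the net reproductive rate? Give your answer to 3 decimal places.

lx = nx/n0 = nx/300: 1, 0.58667…, 0.33667…, 0.2, 0.12667…
lx·mx by age: 0, 0.9856…, 0.528567…, 0.28, 0.074733…
R0 = Σ lx·mx = 1.8689… → 1.869

1.869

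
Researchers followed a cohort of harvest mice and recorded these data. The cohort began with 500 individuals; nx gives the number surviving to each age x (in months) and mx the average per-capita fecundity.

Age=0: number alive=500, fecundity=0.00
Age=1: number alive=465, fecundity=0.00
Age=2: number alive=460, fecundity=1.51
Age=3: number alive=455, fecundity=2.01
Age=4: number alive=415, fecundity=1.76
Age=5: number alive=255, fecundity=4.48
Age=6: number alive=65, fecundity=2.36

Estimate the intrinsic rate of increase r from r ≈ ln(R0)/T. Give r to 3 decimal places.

0.527

lx = nx/n0 = nx/500: 1, 0.93, 0.92, 0.91, 0.83, 0.51, 0.13
R0 = Σ lx·mx = 0 + 0 + 1.3892 + 1.8291 + 1.4608 + 2.2848 + 0.3068 = 7.2707
Σ x·lx·mx = 27.3737; T = 27.3737/7.2707 = 3.76493…
r ≈ ln(R0)/T = ln(7.2707)/3.76493… = 0.52693… → 0.527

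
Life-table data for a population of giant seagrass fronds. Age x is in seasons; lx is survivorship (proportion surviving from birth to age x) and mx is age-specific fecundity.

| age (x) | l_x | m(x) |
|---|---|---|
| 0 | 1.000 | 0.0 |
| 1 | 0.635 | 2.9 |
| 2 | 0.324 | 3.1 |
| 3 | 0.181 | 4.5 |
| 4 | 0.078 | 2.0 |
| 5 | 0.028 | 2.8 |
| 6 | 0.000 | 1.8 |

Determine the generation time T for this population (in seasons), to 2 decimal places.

lx·mx: 0, 1.8415, 1.0044, 0.8145, 0.156, 0.0784, 0 → R0 = 3.8948
x·lx·mx: 0, 1.8415, 2.0088, 2.4435, 0.624, 0.392, 0 → Σ = 7.3098
T = 7.3098 / 3.8948 = 1.87681… → 1.88

1.88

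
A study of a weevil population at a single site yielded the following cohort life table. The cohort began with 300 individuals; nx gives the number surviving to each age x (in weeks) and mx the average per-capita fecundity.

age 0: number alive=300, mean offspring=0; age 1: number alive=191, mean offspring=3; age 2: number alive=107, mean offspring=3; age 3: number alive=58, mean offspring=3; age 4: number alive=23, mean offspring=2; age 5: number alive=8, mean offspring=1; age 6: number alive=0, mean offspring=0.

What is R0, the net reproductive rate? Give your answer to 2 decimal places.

lx = nx/n0 = nx/300: 1, 0.63667…, 0.35667…, 0.19333…, 0.07667…, 0.02667…, 0
lx·mx by age: 0, 1.91…, 1.07…, 0.58…, 0.153333…, 0.026667…, 0
R0 = Σ lx·mx = 3.74… → 3.74

3.74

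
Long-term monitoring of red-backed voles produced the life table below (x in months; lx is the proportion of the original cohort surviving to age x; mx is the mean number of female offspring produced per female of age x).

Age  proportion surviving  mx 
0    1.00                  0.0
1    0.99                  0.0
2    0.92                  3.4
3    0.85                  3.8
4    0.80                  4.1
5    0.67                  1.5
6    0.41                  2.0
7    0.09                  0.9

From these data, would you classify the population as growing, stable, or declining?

growing

R0 = Σ lx·mx = 0 + 0 + 3.128 + 3.23 + 3.28 + 1.005 + 0.82 + 0.081 = 11.544
R0 > 1, so the population is growing.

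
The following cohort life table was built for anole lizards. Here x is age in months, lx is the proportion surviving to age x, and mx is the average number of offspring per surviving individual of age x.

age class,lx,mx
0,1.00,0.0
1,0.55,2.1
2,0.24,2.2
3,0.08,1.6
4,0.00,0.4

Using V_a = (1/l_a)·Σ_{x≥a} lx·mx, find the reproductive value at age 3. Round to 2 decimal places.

1.60

lx·mx for x ≥ 3: 0.128, 0 → sum = 0.128
V_3 = 0.128 / l_3 = 0.128 / 0.08 = 1.6 → 1.60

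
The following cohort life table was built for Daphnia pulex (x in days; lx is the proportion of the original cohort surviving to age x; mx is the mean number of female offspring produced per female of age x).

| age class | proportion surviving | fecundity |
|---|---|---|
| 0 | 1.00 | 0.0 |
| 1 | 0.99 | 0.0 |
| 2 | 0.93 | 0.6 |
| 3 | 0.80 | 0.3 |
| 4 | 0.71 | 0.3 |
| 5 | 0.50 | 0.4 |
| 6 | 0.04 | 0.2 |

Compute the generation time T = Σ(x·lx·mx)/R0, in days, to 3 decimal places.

3.065

lx·mx: 0, 0, 0.558, 0.24, 0.213, 0.2, 0.008 → R0 = 1.219
x·lx·mx: 0, 0, 1.116, 0.72, 0.852, 1, 0.048 → Σ = 3.736
T = 3.736 / 1.219 = 3.064807… → 3.065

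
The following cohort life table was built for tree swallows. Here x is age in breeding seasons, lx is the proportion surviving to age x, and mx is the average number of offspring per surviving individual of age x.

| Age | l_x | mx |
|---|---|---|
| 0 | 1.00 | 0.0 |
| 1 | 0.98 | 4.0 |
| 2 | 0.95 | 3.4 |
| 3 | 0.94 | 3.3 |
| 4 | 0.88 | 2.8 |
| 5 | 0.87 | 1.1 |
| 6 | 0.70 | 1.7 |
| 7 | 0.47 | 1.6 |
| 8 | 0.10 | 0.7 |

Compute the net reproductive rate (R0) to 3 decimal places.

lx·mx by age: 0, 3.92, 3.23, 3.102, 2.464, 0.957, 1.19, 0.752, 0.07
R0 = Σ lx·mx = 15.685 → 15.685

15.685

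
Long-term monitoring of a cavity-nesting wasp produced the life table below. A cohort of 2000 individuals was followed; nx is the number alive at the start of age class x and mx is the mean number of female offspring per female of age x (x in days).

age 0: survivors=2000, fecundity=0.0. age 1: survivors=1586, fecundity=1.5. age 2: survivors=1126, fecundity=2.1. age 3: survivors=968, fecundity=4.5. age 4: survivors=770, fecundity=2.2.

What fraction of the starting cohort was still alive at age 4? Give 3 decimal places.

0.385

l_4 = n_4/n_0 = 770/2000 = 0.385 → 0.385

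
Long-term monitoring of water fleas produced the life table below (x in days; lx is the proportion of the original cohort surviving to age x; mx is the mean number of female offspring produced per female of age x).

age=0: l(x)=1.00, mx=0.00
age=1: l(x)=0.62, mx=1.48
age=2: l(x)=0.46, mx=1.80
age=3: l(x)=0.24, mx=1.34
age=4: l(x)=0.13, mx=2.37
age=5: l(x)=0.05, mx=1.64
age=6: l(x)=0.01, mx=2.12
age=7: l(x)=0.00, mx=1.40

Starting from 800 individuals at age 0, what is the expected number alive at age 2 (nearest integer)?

Expected survivors = N0 · l_2 = 800 × 0.46 = 368 → 368

368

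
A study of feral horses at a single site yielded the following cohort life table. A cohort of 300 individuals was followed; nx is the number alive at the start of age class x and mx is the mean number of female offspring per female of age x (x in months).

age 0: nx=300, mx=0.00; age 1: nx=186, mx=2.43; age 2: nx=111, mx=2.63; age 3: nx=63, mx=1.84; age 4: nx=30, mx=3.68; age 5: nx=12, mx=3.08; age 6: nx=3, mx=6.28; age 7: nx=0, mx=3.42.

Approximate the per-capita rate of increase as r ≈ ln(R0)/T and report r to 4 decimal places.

lx = nx/n0 = nx/300: 1, 0.62, 0.37, 0.21, 0.1, 0.04, 0.01, 0
R0 = Σ lx·mx = 0 + 1.5066 + 0.9731 + 0.3864 + 0.368 + 0.1232 + 0.0628 + 0 = 3.4201
Σ x·lx·mx = 7.0768; T = 7.0768/3.4201 = 2.06918…
r ≈ ln(R0)/T = ln(3.4201)/2.06918… = 0.594279… → 0.5943

0.5943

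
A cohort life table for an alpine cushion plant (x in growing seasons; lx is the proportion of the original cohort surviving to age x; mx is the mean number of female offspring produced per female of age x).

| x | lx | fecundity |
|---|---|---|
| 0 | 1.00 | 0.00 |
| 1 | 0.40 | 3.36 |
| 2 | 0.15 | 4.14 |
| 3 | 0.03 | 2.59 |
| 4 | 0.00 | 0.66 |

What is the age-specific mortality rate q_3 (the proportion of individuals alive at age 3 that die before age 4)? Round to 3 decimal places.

q_3 = (l_3 − l_4) / l_3 = (0.03 − 0) / 0.03
     = 0.03 / 0.03 = 1 → 1.000

1.000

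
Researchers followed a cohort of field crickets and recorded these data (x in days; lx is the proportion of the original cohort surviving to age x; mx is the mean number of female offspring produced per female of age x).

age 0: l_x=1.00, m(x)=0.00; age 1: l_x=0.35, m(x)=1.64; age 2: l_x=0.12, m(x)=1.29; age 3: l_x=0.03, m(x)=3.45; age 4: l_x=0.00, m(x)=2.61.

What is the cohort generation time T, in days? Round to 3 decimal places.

lx·mx: 0, 0.574, 0.1548, 0.1035, 0 → R0 = 0.8323
x·lx·mx: 0, 0.574, 0.3096, 0.3105, 0 → Σ = 1.1941
T = 1.1941 / 0.8323 = 1.434699… → 1.435

1.435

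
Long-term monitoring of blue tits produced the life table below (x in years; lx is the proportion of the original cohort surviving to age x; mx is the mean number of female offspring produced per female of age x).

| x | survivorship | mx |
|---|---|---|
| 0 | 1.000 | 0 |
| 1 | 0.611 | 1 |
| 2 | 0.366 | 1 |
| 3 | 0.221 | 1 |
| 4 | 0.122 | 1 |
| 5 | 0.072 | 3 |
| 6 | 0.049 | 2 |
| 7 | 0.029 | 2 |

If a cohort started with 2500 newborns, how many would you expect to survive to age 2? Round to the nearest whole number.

915

Expected survivors = N0 · l_2 = 2500 × 0.366 = 915 → 915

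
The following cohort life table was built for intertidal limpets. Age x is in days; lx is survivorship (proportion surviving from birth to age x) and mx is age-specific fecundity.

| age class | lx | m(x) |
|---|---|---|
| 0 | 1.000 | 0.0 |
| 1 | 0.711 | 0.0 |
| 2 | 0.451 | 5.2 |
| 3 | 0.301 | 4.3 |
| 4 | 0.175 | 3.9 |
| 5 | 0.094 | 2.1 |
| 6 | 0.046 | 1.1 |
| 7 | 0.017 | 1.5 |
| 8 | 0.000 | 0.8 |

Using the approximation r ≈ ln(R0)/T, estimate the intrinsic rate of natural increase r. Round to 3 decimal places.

0.549

R0 = Σ lx·mx = 0 + 0 + 2.3452 + 1.2943 + 0.6825 + 0.1974 + 0.0506 + 0.0255 + 0 = 4.5955
Σ x·lx·mx = 12.7724; T = 12.7724/4.5955 = 2.77933…
r ≈ ln(R0)/T = ln(4.5955)/2.77933… = 0.54872… → 0.549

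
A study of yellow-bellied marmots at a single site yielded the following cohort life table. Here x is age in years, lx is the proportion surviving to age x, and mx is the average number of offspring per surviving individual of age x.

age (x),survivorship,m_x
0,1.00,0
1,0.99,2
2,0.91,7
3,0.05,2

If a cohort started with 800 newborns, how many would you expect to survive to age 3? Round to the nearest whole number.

40

Expected survivors = N0 · l_3 = 800 × 0.05 = 40 → 40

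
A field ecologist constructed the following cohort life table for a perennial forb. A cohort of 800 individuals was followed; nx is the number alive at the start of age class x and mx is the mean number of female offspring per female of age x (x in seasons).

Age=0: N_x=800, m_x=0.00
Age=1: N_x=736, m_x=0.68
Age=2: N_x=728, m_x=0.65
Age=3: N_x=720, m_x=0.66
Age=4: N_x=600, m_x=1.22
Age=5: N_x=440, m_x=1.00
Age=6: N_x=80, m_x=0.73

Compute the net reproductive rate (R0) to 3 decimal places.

3.349

lx = nx/n0 = nx/800: 1, 0.92, 0.91, 0.9, 0.75, 0.55, 0.1
lx·mx by age: 0, 0.6256, 0.5915, 0.594, 0.915, 0.55, 0.073
R0 = Σ lx·mx = 3.3491 → 3.349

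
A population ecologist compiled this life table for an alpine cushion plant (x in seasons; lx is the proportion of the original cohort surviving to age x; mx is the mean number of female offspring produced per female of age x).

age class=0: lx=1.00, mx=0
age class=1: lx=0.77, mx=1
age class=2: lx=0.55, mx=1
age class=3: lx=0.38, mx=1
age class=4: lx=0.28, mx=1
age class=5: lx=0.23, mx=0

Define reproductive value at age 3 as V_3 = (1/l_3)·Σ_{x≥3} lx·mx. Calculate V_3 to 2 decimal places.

1.74

lx·mx for x ≥ 3: 0.38, 0.28, 0 → sum = 0.66
V_3 = 0.66 / l_3 = 0.66 / 0.38 = 1.736842… → 1.74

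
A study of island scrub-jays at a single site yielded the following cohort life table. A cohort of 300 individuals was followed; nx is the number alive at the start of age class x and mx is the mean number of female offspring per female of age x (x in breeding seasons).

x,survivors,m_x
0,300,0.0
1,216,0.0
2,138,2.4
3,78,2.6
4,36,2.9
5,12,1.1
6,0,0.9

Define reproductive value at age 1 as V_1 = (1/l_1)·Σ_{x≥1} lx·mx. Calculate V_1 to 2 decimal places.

3.02

lx = nx/n0 = nx/300: 1, 0.72, 0.46, 0.26, 0.12, 0.04, 0
lx·mx for x ≥ 1: 0, 1.104, 0.676, 0.348, 0.044, 0 → sum = 2.172
V_1 = 2.172 / l_1 = 2.172 / 0.72 = 3.016667… → 3.02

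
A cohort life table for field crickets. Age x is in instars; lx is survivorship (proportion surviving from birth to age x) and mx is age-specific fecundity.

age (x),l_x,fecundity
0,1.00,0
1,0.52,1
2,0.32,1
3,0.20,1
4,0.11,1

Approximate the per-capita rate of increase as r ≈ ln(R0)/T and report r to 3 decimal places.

R0 = Σ lx·mx = 0 + 0.52 + 0.32 + 0.2 + 0.11 = 1.15
Σ x·lx·mx = 2.2; T = 2.2/1.15 = 1.91304…
r ≈ ln(R0)/T = ln(1.15)/1.91304… = 0.07306… → 0.073

0.073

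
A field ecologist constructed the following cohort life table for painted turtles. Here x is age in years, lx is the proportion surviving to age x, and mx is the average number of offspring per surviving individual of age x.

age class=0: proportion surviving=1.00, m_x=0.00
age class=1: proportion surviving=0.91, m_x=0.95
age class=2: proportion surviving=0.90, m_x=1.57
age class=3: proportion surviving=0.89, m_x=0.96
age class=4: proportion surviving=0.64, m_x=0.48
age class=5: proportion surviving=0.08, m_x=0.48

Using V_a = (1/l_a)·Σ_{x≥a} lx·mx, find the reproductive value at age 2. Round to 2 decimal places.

2.90

lx·mx for x ≥ 2: 1.413, 0.8544, 0.3072, 0.0384 → sum = 2.613
V_2 = 2.613 / l_2 = 2.613 / 0.9 = 2.903333… → 2.90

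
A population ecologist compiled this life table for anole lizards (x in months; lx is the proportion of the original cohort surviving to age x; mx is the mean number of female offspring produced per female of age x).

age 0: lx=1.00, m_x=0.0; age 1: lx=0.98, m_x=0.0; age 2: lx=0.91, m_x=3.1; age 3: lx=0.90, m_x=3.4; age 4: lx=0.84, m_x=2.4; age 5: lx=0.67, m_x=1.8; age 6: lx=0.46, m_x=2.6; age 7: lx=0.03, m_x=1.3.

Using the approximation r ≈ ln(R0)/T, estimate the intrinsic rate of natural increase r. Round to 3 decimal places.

0.664

R0 = Σ lx·mx = 0 + 0 + 2.821 + 3.06 + 2.016 + 1.206 + 1.196 + 0.039 = 10.338
Σ x·lx·mx = 36.365; T = 36.365/10.338 = 3.5176…
r ≈ ln(R0)/T = ln(10.338)/3.5176… = 0.66404… → 0.664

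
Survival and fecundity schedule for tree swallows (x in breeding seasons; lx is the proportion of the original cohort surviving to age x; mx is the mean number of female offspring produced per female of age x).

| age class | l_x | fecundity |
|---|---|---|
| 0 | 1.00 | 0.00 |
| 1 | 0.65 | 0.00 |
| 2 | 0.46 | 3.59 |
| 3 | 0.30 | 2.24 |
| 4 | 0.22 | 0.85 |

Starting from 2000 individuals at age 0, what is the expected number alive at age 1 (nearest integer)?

Expected survivors = N0 · l_1 = 2000 × 0.65 = 1300 → 1300

1300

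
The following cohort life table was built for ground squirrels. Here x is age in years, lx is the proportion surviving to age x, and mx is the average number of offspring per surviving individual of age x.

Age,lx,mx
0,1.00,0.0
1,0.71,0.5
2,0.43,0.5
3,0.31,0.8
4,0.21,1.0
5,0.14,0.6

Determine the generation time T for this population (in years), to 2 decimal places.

lx·mx: 0, 0.355, 0.215, 0.248, 0.21, 0.084 → R0 = 1.112
x·lx·mx: 0, 0.355, 0.43, 0.744, 0.84, 0.42 → Σ = 2.789
T = 2.789 / 1.112 = 2.508094… → 2.51

2.51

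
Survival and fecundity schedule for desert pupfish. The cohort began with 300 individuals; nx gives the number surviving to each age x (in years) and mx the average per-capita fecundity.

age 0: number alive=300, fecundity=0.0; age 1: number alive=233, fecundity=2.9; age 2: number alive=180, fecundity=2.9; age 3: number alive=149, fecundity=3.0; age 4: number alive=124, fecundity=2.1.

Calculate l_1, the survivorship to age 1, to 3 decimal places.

l_1 = n_1/n_0 = 233/300 = 0.776667… → 0.777

0.777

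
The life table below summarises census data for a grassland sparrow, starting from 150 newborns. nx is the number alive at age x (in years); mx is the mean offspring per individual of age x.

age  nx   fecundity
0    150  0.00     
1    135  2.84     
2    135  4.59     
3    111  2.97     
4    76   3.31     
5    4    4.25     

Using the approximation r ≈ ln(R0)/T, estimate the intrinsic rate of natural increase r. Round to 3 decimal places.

lx = nx/n0 = nx/150: 1, 0.9, 0.9, 0.74, 0.50667…, 0.02667…
R0 = Σ lx·mx = 0 + 2.556 + 4.131 + 2.1978 + 1.67707… + 0.11333… = 10.6752…
Σ x·lx·mx = 24.686333…; T = 24.686333…/10.6752… = 2.31249…
r ≈ ln(R0)/T = ln(10.6752…)/2.31249… = 1.02397… → 1.024

1.024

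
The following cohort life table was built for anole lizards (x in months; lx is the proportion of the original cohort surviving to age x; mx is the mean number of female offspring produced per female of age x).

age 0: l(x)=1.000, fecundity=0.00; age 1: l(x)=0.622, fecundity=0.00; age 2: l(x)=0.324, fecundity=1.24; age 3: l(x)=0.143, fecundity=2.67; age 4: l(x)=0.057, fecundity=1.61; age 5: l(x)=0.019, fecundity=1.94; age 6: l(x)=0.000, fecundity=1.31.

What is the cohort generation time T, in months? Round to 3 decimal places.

lx·mx: 0, 0, 0.40176, 0.38181, 0.09177, 0.03686, 0 → R0 = 0.9122
x·lx·mx: 0, 0, 0.80352, 1.14543, 0.36708, 0.1843, 0 → Σ = 2.50033
T = 2.50033 / 0.9122 = 2.740989… → 2.741

2.741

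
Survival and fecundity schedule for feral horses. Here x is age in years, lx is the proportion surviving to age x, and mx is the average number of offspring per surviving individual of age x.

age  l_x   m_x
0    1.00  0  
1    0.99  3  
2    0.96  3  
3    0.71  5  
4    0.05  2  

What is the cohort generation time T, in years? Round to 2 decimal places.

lx·mx: 0, 2.97, 2.88, 3.55, 0.1 → R0 = 9.5
x·lx·mx: 0, 2.97, 5.76, 10.65, 0.4 → Σ = 19.78
T = 19.78 / 9.5 = 2.082105… → 2.08

2.08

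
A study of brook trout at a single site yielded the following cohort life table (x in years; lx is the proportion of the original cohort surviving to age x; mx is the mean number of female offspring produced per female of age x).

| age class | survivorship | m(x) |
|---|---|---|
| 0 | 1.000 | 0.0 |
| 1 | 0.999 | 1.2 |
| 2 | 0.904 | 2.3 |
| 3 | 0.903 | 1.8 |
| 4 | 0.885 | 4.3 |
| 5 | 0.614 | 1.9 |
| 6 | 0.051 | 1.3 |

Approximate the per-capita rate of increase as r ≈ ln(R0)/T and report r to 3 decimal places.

0.721

R0 = Σ lx·mx = 0 + 1.1988 + 2.0792 + 1.6254 + 3.8055 + 1.1666 + 0.0663 = 9.9418
Σ x·lx·mx = 31.6862; T = 31.6862/9.9418 = 3.18717…
r ≈ ln(R0)/T = ln(9.9418)/3.18717… = 0.72062… → 0.721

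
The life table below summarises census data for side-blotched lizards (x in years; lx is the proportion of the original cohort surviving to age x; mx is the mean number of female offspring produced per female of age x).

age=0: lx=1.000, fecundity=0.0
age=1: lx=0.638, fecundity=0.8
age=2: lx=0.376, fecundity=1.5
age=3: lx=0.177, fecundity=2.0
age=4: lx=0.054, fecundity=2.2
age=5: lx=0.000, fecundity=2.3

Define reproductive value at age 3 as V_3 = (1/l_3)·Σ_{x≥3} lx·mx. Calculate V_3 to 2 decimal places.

lx·mx for x ≥ 3: 0.354, 0.1188, 0 → sum = 0.4728
V_3 = 0.4728 / l_3 = 0.4728 / 0.177 = 2.671186… → 2.67

2.67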